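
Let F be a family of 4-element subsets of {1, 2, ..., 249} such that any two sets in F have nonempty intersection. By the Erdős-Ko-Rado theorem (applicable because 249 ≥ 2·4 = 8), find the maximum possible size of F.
max |F| = C(248, 3) = 2511496

Erdős-Ko-Rado (1961): when n ≥ 2k, max |F| = C(n−1, k−1). The bound is attained by the star {A : i ∈ A} for any fixed i ∈ [n]. Here C(249−1, 4−1) = C(248, 3) = 2511496.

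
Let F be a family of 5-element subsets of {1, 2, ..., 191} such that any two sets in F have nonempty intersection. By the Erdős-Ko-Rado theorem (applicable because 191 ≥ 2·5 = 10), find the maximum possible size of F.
max |F| = C(190, 4) = 52602165

Erdős-Ko-Rado (1961): when n ≥ 2k, max |F| = C(n−1, k−1). The bound is attained by the star {A : i ∈ A} for any fixed i ∈ [n]. Here C(191−1, 5−1) = C(190, 4) = 52602165.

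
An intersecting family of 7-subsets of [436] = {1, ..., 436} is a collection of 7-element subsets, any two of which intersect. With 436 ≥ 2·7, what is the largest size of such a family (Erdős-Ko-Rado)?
max |F| = C(435, 6) = 9089999491860

Erdős-Ko-Rado (1961): when n ≥ 2k, max |F| = C(n−1, k−1). The bound is attained by the star {A : i ∈ A} for any fixed i ∈ [n]. Here C(436−1, 7−1) = C(435, 6) = 9089999491860.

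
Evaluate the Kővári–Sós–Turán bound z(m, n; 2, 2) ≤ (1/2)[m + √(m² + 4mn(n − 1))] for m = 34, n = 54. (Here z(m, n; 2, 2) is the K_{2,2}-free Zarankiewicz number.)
z(34, 54; 2, 2) ≤ (1/2)[34 + √(34² + 4·34·54·53)] = (1/2)[34 + √390388] = 329.4052

Kővári–Sós–Turán: let r_1, ..., r_34 be the row sums and z = Σ r_i the total number of 1s. Each pair of columns can share at most one row with both entries 1 (else a 2×2 all-ones block appears), so Σ_i C(r_i, 2) ≤ C(54, 2) = 1431. By convexity Σ_i C(r_i, 2) ≥ 34·C(z/34, 2) = z(z − 34)/(2·34), giving z² − 34z − 34·54·53 ≤ 0 and hence z ≤ (1/2)[34 + √(1156 + 4·97308)] = (1/2)[34 + √390388] ≈ (1/2)(34 + 624.8104) = 329.4052.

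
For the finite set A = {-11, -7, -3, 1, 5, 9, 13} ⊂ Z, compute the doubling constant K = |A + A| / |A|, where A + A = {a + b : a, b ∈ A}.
K = |A + A| / |A| = 13/7

Enumerate A + A = {a + b : a, b ∈ A}. With |A| = 7, there are |A|^2 = 49 ordered sum pairs; collecting distinct values, A + A = {-22, -18, -14, -10, -6, -2, 2, 6, 10, 14, 18, 22, 26}, so |A + A| = 13. Thus K = 13/7. Here |A + A| = 2|A| − 1 = 13, the minimum possible — so K = 13/7 is minimal, which holds iff A is an arithmetic progression.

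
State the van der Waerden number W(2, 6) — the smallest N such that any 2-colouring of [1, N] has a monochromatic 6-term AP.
W(2, 6) = 1132

This is a classical value, W(2, 6) = 1132, established by combining an explicit 2-colouring of {1, ..., 1131} with no monochromatic 6-AP (giving the lower bound W(2, 6) > 1131) and a finite case analysis / exhaustive computer search showing every 2-colouring of {1, ..., 1132} has such an AP.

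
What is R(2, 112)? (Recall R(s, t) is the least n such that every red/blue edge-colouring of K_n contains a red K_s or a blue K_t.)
R(2, 112) = 112

R(2, k) = k for all k ≥ 2: in a 2-colouring of K_k, either some edge is red (a red K_2) or all edges are blue (a blue K_k). And K_{111} coloured all-blue has no blue K_112, so R(2, 112) > 111. Hence R(2, 112) = 112.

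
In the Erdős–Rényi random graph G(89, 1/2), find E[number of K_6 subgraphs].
E[# K_6] = C(89, 6) · (1/2)^C(6, 2) = 581106988 / 2^15 = 145276747/8192 ≈ 17733.977905

For each 6-subset S of vertices (there are C(89, 6) = 581106988 such S), let X_S = 1 if S induces a K_6 (all C(6, 2) = 15 edges present). Then P(X_S = 1) = (1/2)^15 = 1/32768. By linearity of expectation, E[# K_6] = C(89, 6) · (1/2)^15 = 581106988 / 32768 = 145276747/8192 ≈ 17733.977905.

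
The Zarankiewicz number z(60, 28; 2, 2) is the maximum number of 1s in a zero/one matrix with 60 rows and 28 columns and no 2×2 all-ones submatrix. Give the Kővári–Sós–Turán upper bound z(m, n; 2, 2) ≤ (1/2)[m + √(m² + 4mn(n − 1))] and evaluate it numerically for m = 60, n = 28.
z(60, 28; 2, 2) ≤ (1/2)[60 + √(60² + 4·60·28·27)] = (1/2)[60 + √185040] = 245.0814

Kővári–Sós–Turán: let r_1, ..., r_60 be the row sums and z = Σ r_i the total number of 1s. Each pair of columns can share at most one row with both entries 1 (else a 2×2 all-ones block appears), so Σ_i C(r_i, 2) ≤ C(28, 2) = 378. By convexity Σ_i C(r_i, 2) ≥ 60·C(z/60, 2) = z(z − 60)/(2·60), giving z² − 60z − 60·28·27 ≤ 0 and hence z ≤ (1/2)[60 + √(3600 + 4·45360)] = (1/2)[60 + √185040] ≈ (1/2)(60 + 430.1628) = 245.0814.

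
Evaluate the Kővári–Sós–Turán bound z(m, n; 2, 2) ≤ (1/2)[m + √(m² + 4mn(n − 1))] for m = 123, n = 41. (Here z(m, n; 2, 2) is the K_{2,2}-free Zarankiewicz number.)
z(123, 41; 2, 2) ≤ (1/2)[123 + √(123² + 4·123·41·40)] = (1/2)[123 + √822009] = 514.8236

Kővári–Sós–Turán: let r_1, ..., r_123 be the row sums and z = Σ r_i the total number of 1s. Each pair of columns can share at most one row with both entries 1 (else a 2×2 all-ones block appears), so Σ_i C(r_i, 2) ≤ C(41, 2) = 820. By convexity Σ_i C(r_i, 2) ≥ 123·C(z/123, 2) = z(z − 123)/(2·123), giving z² − 123z − 123·41·40 ≤ 0 and hence z ≤ (1/2)[123 + √(15129 + 4·201720)] = (1/2)[123 + √822009] ≈ (1/2)(123 + 906.6471) = 514.8236.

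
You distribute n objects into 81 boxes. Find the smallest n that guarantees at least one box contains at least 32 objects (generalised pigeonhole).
n = (32 − 1)·81 + 1 = 2512

By the generalised pigeonhole principle, to guarantee some box contains ≥ r objects we need more than (r − 1) · k objects total. Threshold: n = (r − 1) · k + 1. With r = 32 and k = 81: n = 31 · 81 + 1 = 2511 + 1 = 2512. For n = 2511 = 31 · 81, we can put exactly 31 objects in every box, avoiding 32 in any single one — so 2512 is tight.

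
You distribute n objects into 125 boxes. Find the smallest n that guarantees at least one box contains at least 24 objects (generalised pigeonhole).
n = (24 − 1)·125 + 1 = 2876

By the generalised pigeonhole principle, to guarantee some box contains ≥ r objects we need more than (r − 1) · k objects total. Threshold: n = (r − 1) · k + 1. With r = 24 and k = 125: n = 23 · 125 + 1 = 2875 + 1 = 2876. For n = 2875 = 23 · 125, we can put exactly 23 objects in every box, avoiding 24 in any single one — so 2876 is tight.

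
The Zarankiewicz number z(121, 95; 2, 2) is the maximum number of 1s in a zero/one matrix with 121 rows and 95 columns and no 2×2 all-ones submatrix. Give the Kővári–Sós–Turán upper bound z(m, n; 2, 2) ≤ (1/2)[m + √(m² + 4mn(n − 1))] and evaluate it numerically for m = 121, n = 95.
z(121, 95; 2, 2) ≤ (1/2)[121 + √(121² + 4·121·95·94)] = (1/2)[121 + √4336761] = 1101.7446

Kővári–Sós–Turán: let r_1, ..., r_121 be the row sums and z = Σ r_i the total number of 1s. Each pair of columns can share at most one row with both entries 1 (else a 2×2 all-ones block appears), so Σ_i C(r_i, 2) ≤ C(95, 2) = 4465. By convexity Σ_i C(r_i, 2) ≥ 121·C(z/121, 2) = z(z − 121)/(2·121), giving z² − 121z − 121·95·94 ≤ 0 and hence z ≤ (1/2)[121 + √(14641 + 4·1080530)] = (1/2)[121 + √4336761] ≈ (1/2)(121 + 2082.4891) = 1101.7446.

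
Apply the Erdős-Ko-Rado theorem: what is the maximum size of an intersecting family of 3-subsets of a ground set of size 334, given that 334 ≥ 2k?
max |F| = C(333, 2) = 55278

The Erdős-Ko-Rado theorem states: for n ≥ 2k, an intersecting family of k-subsets of an n-element set has size at most C(n − 1, k − 1), with equality for 'star' families {A ⊆ [n] : |A| = k, i ∈ A} (fix an element i). For n = 334, k = 3: C(333, 2) = 55278.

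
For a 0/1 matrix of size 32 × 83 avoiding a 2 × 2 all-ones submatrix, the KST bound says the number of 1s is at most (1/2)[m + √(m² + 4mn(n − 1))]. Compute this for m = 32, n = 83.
z(32, 83; 2, 2) ≤ (1/2)[32 + √(32² + 4·32·83·82)] = (1/2)[32 + √872192] = 482.9561

Kővári–Sós–Turán: let r_1, ..., r_32 be the row sums and z = Σ r_i the total number of 1s. Each pair of columns can share at most one row with both entries 1 (else a 2×2 all-ones block appears), so Σ_i C(r_i, 2) ≤ C(83, 2) = 3403. By convexity Σ_i C(r_i, 2) ≥ 32·C(z/32, 2) = z(z − 32)/(2·32), giving z² − 32z − 32·83·82 ≤ 0 and hence z ≤ (1/2)[32 + √(1024 + 4·217792)] = (1/2)[32 + √872192] ≈ (1/2)(32 + 933.9122) = 482.9561.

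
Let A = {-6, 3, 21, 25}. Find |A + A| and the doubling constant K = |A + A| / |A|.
K = |A + A| / |A| = 10/4 = 5/2

Enumerate A + A = {a + b : a, b ∈ A}. With |A| = 4, there are |A|^2 = 16 ordered sum pairs; collecting distinct values, A + A = {-12, -3, 6, 15, 19, 24, 28, 42, 46, 50}, so |A + A| = 10. Thus K = 10/4 = 5/2. For comparison, the minimum possible |A + A| over all 4-element sets is 2·4 − 1 = 7 (so min K = 7/4), attained only by arithmetic progressions.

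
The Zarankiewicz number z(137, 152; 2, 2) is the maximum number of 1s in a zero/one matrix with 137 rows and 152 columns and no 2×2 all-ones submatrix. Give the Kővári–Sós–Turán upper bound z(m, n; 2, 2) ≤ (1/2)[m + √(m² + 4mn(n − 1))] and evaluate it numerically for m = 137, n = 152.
z(137, 152; 2, 2) ≤ (1/2)[137 + √(137² + 4·137·152·151)] = (1/2)[137 + √12596465] = 1843.0749

Kővári–Sós–Turán: let r_1, ..., r_137 be the row sums and z = Σ r_i the total number of 1s. Each pair of columns can share at most one row with both entries 1 (else a 2×2 all-ones block appears), so Σ_i C(r_i, 2) ≤ C(152, 2) = 11476. By convexity Σ_i C(r_i, 2) ≥ 137·C(z/137, 2) = z(z − 137)/(2·137), giving z² − 137z − 137·152·151 ≤ 0 and hence z ≤ (1/2)[137 + √(18769 + 4·3144424)] = (1/2)[137 + √12596465] ≈ (1/2)(137 + 3549.1499) = 1843.0749.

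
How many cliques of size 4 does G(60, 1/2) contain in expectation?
E[# K_4] = C(60, 4) · (1/2)^C(4, 2) = 487635 / 2^6 = 7619.296875

For each 4-subset S of vertices (there are C(60, 4) = 487635 such S), let X_S = 1 if S induces a K_4 (all C(4, 2) = 6 edges present). Then P(X_S = 1) = (1/2)^6 = 1/64. By linearity of expectation, E[# K_4] = C(60, 4) · (1/2)^6 = 487635 / 64 = 7619.296875.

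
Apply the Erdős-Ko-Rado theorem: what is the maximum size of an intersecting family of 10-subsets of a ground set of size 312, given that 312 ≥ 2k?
max |F| = C(311, 9) = 66733530156060130

Erdős-Ko-Rado (1961): when n ≥ 2k, max |F| = C(n−1, k−1). The bound is attained by the star {A : i ∈ A} for any fixed i ∈ [n]. Here C(312−1, 10−1) = C(311, 9) = 66733530156060130.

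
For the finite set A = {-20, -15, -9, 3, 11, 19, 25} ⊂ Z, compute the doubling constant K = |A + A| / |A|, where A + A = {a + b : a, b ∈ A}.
K = |A + A| / |A| = 26/7

Enumerate A + A = {a + b : a, b ∈ A}. With |A| = 7, there are |A|^2 = 49 ordered sum pairs; collecting distinct values, A + A = {-40, -35, -30, -29, -24, -18, -17, -12, -9, -6, -4, -1, 2, 4, 5, 6, 10, 14, 16, 22, 28, 30, 36, 38, 44, 50}, so |A + A| = 26. Thus K = 26/7. For comparison, the minimum possible |A + A| over all 7-element sets is 2·7 − 1 = 13 (so min K = 13/7), attained only by arithmetic progressions.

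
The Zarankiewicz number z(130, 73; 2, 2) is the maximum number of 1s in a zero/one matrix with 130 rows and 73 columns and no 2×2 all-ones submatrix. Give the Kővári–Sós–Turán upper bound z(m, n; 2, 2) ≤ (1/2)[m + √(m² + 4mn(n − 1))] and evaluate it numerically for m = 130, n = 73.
z(130, 73; 2, 2) ≤ (1/2)[130 + √(130² + 4·130·73·72)] = (1/2)[130 + √2750020] = 894.1592

Kővári–Sós–Turán: let r_1, ..., r_130 be the row sums and z = Σ r_i the total number of 1s. Each pair of columns can share at most one row with both entries 1 (else a 2×2 all-ones block appears), so Σ_i C(r_i, 2) ≤ C(73, 2) = 2628. By convexity Σ_i C(r_i, 2) ≥ 130·C(z/130, 2) = z(z − 130)/(2·130), giving z² − 130z − 130·73·72 ≤ 0 and hence z ≤ (1/2)[130 + √(16900 + 4·683280)] = (1/2)[130 + √2750020] ≈ (1/2)(130 + 1658.3184) = 894.1592.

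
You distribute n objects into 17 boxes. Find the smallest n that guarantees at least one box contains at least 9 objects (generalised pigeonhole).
n = (9 − 1)·17 + 1 = 137

By the generalised pigeonhole principle, to guarantee some box contains ≥ r objects we need more than (r − 1) · k objects total. Threshold: n = (r − 1) · k + 1. With r = 9 and k = 17: n = 8 · 17 + 1 = 136 + 1 = 137. For n = 136 = 8 · 17, we can put exactly 8 objects in every box, avoiding 9 in any single one — so 137 is tight.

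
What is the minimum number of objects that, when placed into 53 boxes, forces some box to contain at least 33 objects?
n = (33 − 1)·53 + 1 = 1697

By the generalised pigeonhole principle, to guarantee some box contains ≥ r objects we need more than (r − 1) · k objects total. Threshold: n = (r − 1) · k + 1. With r = 33 and k = 53: n = 32 · 53 + 1 = 1696 + 1 = 1697. For n = 1696 = 32 · 53, we can put exactly 32 objects in every box, avoiding 33 in any single one — so 1697 is tight.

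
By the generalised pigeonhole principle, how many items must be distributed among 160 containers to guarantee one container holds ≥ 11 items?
n = (11 − 1)·160 + 1 = 1601

By the generalised pigeonhole principle, to guarantee some box contains ≥ r objects we need more than (r − 1) · k objects total. Threshold: n = (r − 1) · k + 1. With r = 11 and k = 160: n = 10 · 160 + 1 = 1600 + 1 = 1601. For n = 1600 = 10 · 160, we can put exactly 10 objects in every box, avoiding 11 in any single one — so 1601 is tight.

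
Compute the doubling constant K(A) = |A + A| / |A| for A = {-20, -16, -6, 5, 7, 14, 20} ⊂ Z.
K = |A + A| / |A| = 27/7

Enumerate A + A = {a + b : a, b ∈ A}. With |A| = 7, there are |A|^2 = 49 ordered sum pairs; collecting distinct values, A + A = {-40, -36, -32, -26, -22, -15, -13, -12, -11, -9, -6, -2, -1, 0, 1, 4, 8, 10, 12, 14, 19, 21, 25, 27, 28, 34, 40}, so |A + A| = 27. Thus K = 27/7. For comparison, the minimum possible |A + A| over all 7-element sets is 2·7 − 1 = 13 (so min K = 13/7), attained only by arithmetic progressions.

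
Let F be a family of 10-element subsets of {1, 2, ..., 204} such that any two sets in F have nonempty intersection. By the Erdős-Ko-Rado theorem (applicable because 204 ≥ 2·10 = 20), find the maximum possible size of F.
max |F| = C(203, 9) = 1347676337582575

The Erdős-Ko-Rado theorem states: for n ≥ 2k, an intersecting family of k-subsets of an n-element set has size at most C(n − 1, k − 1), with equality for 'star' families {A ⊆ [n] : |A| = k, i ∈ A} (fix an element i). For n = 204, k = 10: C(203, 9) = 1347676337582575.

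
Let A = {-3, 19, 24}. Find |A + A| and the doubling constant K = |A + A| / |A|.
K = |A + A| / |A| = 6/3 = 2

Enumerate A + A = {a + b : a, b ∈ A}. With |A| = 3, there are |A|^2 = 9 ordered sum pairs; collecting distinct values, A + A = {-6, 16, 21, 38, 43, 48}, so |A + A| = 6. Thus K = 6/3 = 2. For comparison, the minimum possible |A + A| over all 3-element sets is 2·3 − 1 = 5 (so min K = 5/3), attained only by arithmetic progressions.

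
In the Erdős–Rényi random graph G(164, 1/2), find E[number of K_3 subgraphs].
E[# K_3] = C(164, 3) · (1/2)^C(3, 2) = 721764 / 2^3 = 180441/2 = 90220.5

For each 3-subset S of vertices (there are C(164, 3) = 721764 such S), let X_S = 1 if S induces a K_3 (all C(3, 2) = 3 edges present). Then P(X_S = 1) = (1/2)^3 = 1/8. By linearity of expectation, E[# K_3] = C(164, 3) · (1/2)^3 = 721764 / 8 = 180441/2 = 90220.5.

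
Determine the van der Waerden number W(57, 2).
W(57, 2) = 57 + 1 = 58

A 2-term AP is any pair of integers, so a monochromatic 2-AP exists iff some colour is used at least twice. With 57 colours, the colouring i ↦ i on {1, ..., 57} uses each colour once, avoiding any monochromatic pair, so W(57, 2) > 57. For {1, ..., 58}, pigeonhole forces two integers of the same colour, which form a monochromatic 2-AP. Hence W(57, 2) = 58.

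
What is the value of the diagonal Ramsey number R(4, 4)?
R(4, 4) = 18

Lower bound: an explicit 2-colouring of K_{17} (typically a Paley-type or other structured construction) avoids a red K_4 and a blue K_4, showing R(4, 4) > 17.
Upper bound: the Erdős–Szekeres recurrence R(r, t') ≤ R(r−1, t') + R(r, t'−1) yields R(4, 4) ≤ 18.
Hence R(4, 4) = 18.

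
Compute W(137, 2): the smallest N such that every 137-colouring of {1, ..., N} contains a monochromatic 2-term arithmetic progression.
W(137, 2) = 137 + 1 = 138

A 2-term AP is any pair of integers, so a monochromatic 2-AP exists iff some colour is used at least twice. With 137 colours, the colouring i ↦ i on {1, ..., 137} uses each colour once, avoiding any monochromatic pair, so W(137, 2) > 137. For {1, ..., 138}, pigeonhole forces two integers of the same colour, which form a monochromatic 2-AP. Hence W(137, 2) = 138.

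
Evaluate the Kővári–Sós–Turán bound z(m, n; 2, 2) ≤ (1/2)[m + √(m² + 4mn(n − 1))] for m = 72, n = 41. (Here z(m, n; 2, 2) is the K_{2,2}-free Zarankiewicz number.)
z(72, 41; 2, 2) ≤ (1/2)[72 + √(72² + 4·72·41·40)] = (1/2)[72 + √477504] = 381.5083

Kővári–Sós–Turán: let r_1, ..., r_72 be the row sums and z = Σ r_i the total number of 1s. Each pair of columns can share at most one row with both entries 1 (else a 2×2 all-ones block appears), so Σ_i C(r_i, 2) ≤ C(41, 2) = 820. By convexity Σ_i C(r_i, 2) ≥ 72·C(z/72, 2) = z(z − 72)/(2·72), giving z² − 72z − 72·41·40 ≤ 0 and hence z ≤ (1/2)[72 + √(5184 + 4·118080)] = (1/2)[72 + √477504] ≈ (1/2)(72 + 691.0166) = 381.5083.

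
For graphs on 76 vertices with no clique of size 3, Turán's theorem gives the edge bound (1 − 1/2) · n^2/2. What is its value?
Turán density bound = (1/2) · 76^2/2 = 1444

Turán's theorem: ex(n, K_{r+1}) is achieved by the complete r-partite Turán graph T(n, r) with parts as balanced as possible, and is at most (1 − 1/r) · n^2/2. For r = 2, n = 76: the density bound is (1/2) · 5776/2 = 1444. Since 2 ∣ 76, the Turán graph T(76, 2) has parts of equal size 38, and its edge count e(T(76, 2)) = 1444 attains the density bound exactly.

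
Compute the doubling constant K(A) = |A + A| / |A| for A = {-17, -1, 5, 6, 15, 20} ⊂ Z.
K = |A + A| / |A| = 20/6 = 10/3

Enumerate A + A = {a + b : a, b ∈ A}. With |A| = 6, there are |A|^2 = 36 ordered sum pairs; collecting distinct values, A + A = {-34, -18, -12, -11, -2, 3, 4, 5, 10, 11, 12, 14, 19, 20, 21, 25, 26, 30, 35, 40}, so |A + A| = 20. Thus K = 20/6 = 10/3. For comparison, the minimum possible |A + A| over all 6-element sets is 2·6 − 1 = 11 (so min K = 11/6), attained only by arithmetic progressions.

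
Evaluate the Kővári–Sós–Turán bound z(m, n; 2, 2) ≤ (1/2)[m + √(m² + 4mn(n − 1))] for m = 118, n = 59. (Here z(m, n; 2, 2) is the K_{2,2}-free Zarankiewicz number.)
z(118, 59; 2, 2) ≤ (1/2)[118 + √(118² + 4·118·59·58)] = (1/2)[118 + √1629108] = 697.1826

Kővári–Sós–Turán: let r_1, ..., r_118 be the row sums and z = Σ r_i the total number of 1s. Each pair of columns can share at most one row with both entries 1 (else a 2×2 all-ones block appears), so Σ_i C(r_i, 2) ≤ C(59, 2) = 1711. By convexity Σ_i C(r_i, 2) ≥ 118·C(z/118, 2) = z(z − 118)/(2·118), giving z² − 118z − 118·59·58 ≤ 0 and hence z ≤ (1/2)[118 + √(13924 + 4·403796)] = (1/2)[118 + √1629108] ≈ (1/2)(118 + 1276.3652) = 697.1826.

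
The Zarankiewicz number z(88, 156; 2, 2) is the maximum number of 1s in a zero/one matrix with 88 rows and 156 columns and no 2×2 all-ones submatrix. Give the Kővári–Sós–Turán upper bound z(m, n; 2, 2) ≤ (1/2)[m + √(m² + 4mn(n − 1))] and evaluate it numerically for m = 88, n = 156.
z(88, 156; 2, 2) ≤ (1/2)[88 + √(88² + 4·88·156·155)] = (1/2)[88 + √8519104] = 1503.3752

Kővári–Sós–Turán: let r_1, ..., r_88 be the row sums and z = Σ r_i the total number of 1s. Each pair of columns can share at most one row with both entries 1 (else a 2×2 all-ones block appears), so Σ_i C(r_i, 2) ≤ C(156, 2) = 12090. By convexity Σ_i C(r_i, 2) ≥ 88·C(z/88, 2) = z(z − 88)/(2·88), giving z² − 88z − 88·156·155 ≤ 0 and hence z ≤ (1/2)[88 + √(7744 + 4·2127840)] = (1/2)[88 + √8519104] ≈ (1/2)(88 + 2918.7504) = 1503.3752.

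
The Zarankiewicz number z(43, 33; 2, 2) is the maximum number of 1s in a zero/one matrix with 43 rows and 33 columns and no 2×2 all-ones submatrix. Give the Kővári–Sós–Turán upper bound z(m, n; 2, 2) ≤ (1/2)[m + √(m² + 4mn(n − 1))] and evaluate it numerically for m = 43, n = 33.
z(43, 33; 2, 2) ≤ (1/2)[43 + √(43² + 4·43·33·32)] = (1/2)[43 + √183481] = 235.6734

Kővári–Sós–Turán: let r_1, ..., r_43 be the row sums and z = Σ r_i the total number of 1s. Each pair of columns can share at most one row with both entries 1 (else a 2×2 all-ones block appears), so Σ_i C(r_i, 2) ≤ C(33, 2) = 528. By convexity Σ_i C(r_i, 2) ≥ 43·C(z/43, 2) = z(z − 43)/(2·43), giving z² − 43z − 43·33·32 ≤ 0 and hence z ≤ (1/2)[43 + √(1849 + 4·45408)] = (1/2)[43 + √183481] ≈ (1/2)(43 + 428.3468) = 235.6734.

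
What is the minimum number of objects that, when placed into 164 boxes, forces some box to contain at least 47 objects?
n = (47 − 1)·164 + 1 = 7545

By the generalised pigeonhole principle, to guarantee some box contains ≥ r objects we need more than (r − 1) · k objects total. Threshold: n = (r − 1) · k + 1. With r = 47 and k = 164: n = 46 · 164 + 1 = 7544 + 1 = 7545. For n = 7544 = 46 · 164, we can put exactly 46 objects in every box, avoiding 47 in any single one — so 7545 is tight.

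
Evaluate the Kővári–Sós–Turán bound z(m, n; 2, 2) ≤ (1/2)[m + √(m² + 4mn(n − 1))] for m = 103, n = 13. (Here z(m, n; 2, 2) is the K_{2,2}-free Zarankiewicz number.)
z(103, 13; 2, 2) ≤ (1/2)[103 + √(103² + 4·103·13·12)] = (1/2)[103 + √74881] = 188.322

Kővári–Sós–Turán: let r_1, ..., r_103 be the row sums and z = Σ r_i the total number of 1s. Each pair of columns can share at most one row with both entries 1 (else a 2×2 all-ones block appears), so Σ_i C(r_i, 2) ≤ C(13, 2) = 78. By convexity Σ_i C(r_i, 2) ≥ 103·C(z/103, 2) = z(z − 103)/(2·103), giving z² − 103z − 103·13·12 ≤ 0 and hence z ≤ (1/2)[103 + √(10609 + 4·16068)] = (1/2)[103 + √74881] ≈ (1/2)(103 + 273.6439) = 188.322.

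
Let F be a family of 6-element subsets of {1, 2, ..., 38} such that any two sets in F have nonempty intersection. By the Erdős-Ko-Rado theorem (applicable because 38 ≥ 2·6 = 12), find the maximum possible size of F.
max |F| = C(37, 5) = 435897

The Erdős-Ko-Rado theorem states: for n ≥ 2k, an intersecting family of k-subsets of an n-element set has size at most C(n − 1, k − 1), with equality for 'star' families {A ⊆ [n] : |A| = k, i ∈ A} (fix an element i). For n = 38, k = 6: C(37, 5) = 435897.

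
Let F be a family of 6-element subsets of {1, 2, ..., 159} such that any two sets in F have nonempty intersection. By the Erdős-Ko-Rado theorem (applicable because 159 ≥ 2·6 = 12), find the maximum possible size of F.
max |F| = C(158, 5) = 769754986

Erdős-Ko-Rado (1961): when n ≥ 2k, max |F| = C(n−1, k−1). The bound is attained by the star {A : i ∈ A} for any fixed i ∈ [n]. Here C(159−1, 6−1) = C(158, 5) = 769754986.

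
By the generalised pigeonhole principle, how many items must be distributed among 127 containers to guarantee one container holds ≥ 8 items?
n = (8 − 1)·127 + 1 = 890

By the generalised pigeonhole principle, to guarantee some box contains ≥ r objects we need more than (r − 1) · k objects total. Threshold: n = (r − 1) · k + 1. With r = 8 and k = 127: n = 7 · 127 + 1 = 889 + 1 = 890. For n = 889 = 7 · 127, we can put exactly 7 objects in every box, avoiding 8 in any single one — so 890 is tight.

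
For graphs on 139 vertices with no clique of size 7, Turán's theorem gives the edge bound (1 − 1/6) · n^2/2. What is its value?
Turán density bound = (5/6) · 139^2/2 = 96605/12 ≈ 8050.4167

Turán's theorem: ex(n, K_{r+1}) is achieved by the complete r-partite Turán graph T(n, r) with parts as balanced as possible, and is at most (1 − 1/r) · n^2/2. For r = 6, n = 139: the density bound is (5/6) · 19321/2 = 96605/12 ≈ 8050.4167. The integer-valued extremum is e(T(139, 6)) = 8050, which is strictly less than the density bound 96605/12 since 6 ∤ 139 (the parts of T(139, 6) cannot all be equal).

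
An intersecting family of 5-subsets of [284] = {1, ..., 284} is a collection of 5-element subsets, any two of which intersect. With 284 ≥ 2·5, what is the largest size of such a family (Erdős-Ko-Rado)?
max |F| = C(283, 4) = 261630670

The Erdős-Ko-Rado theorem states: for n ≥ 2k, an intersecting family of k-subsets of an n-element set has size at most C(n − 1, k − 1), with equality for 'star' families {A ⊆ [n] : |A| = k, i ∈ A} (fix an element i). For n = 284, k = 5: C(283, 4) = 261630670.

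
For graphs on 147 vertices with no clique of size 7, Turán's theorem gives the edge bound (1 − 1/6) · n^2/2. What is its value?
Turán density bound = (5/6) · 147^2/2 = 36015/4 ≈ 9003.75

Turán's theorem: ex(n, K_{r+1}) is achieved by the complete r-partite Turán graph T(n, r) with parts as balanced as possible, and is at most (1 − 1/r) · n^2/2. For r = 6, n = 147: the density bound is (5/6) · 21609/2 = 36015/4 ≈ 9003.75. The integer-valued extremum is e(T(147, 6)) = 9003, which is strictly less than the density bound 36015/4 since 6 ∤ 147 (the parts of T(147, 6) cannot all be equal).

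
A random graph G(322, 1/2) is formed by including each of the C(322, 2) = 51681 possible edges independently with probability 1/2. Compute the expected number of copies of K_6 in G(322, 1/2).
E[# K_6] = C(322, 6) · (1/2)^C(6, 2) = 1477254941008 / 2^15 = 92328433813/2048 ≈ 45082243.072754

For each 6-subset S of vertices (there are C(322, 6) = 1477254941008 such S), let X_S = 1 if S induces a K_6 (all C(6, 2) = 15 edges present). Then P(X_S = 1) = (1/2)^15 = 1/32768. By linearity of expectation, E[# K_6] = C(322, 6) · (1/2)^15 = 1477254941008 / 32768 = 92328433813/2048 ≈ 45082243.072754.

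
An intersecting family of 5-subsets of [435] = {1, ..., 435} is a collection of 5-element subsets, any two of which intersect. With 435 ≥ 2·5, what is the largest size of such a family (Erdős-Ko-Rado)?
max |F| = C(434, 4) = 1457898876

Erdős-Ko-Rado (1961): when n ≥ 2k, max |F| = C(n−1, k−1). The bound is attained by the star {A : i ∈ A} for any fixed i ∈ [n]. Here C(435−1, 5−1) = C(434, 4) = 1457898876.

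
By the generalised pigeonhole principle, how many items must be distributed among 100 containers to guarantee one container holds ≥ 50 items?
n = (50 − 1)·100 + 1 = 4901

By the generalised pigeonhole principle, to guarantee some box contains ≥ r objects we need more than (r − 1) · k objects total. Threshold: n = (r − 1) · k + 1. With r = 50 and k = 100: n = 49 · 100 + 1 = 4900 + 1 = 4901. For n = 4900 = 49 · 100, we can put exactly 49 objects in every box, avoiding 50 in any single one — so 4901 is tight.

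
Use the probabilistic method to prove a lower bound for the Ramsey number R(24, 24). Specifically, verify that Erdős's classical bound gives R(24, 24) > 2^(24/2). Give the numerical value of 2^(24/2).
2^(24/2) = 4096; so R(24, 24) > 4096

Colour each edge of K_n uniformly at random with red/blue. The expected number of monochromatic K_24 is C(n, 24) · 2 · 2^(−C(24,2)). If C(n, 24) · 2^(1 − C(24,2)) < 1, then with positive probability no monochromatic K_24 exists, so R(24, 24) > n. The standard estimate C(n, 24) ≤ n^24/24! shows this inequality holds whenever n ≤ 2^(24/2) (since 24! · 2^(C(24,2) − 1) > 2^(24^2/2) ≥ n^24). Hence R(24, 24) > 2^(24/2) = 4096.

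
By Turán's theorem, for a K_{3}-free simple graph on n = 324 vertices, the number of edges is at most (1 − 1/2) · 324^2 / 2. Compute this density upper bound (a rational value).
Turán density bound = (1/2) · 324^2/2 = 26244

Turán's theorem: ex(n, K_{r+1}) is achieved by the complete r-partite Turán graph T(n, r) with parts as balanced as possible, and is at most (1 − 1/r) · n^2/2. For r = 2, n = 324: the density bound is (1/2) · 104976/2 = 26244. Since 2 ∣ 324, the Turán graph T(324, 2) has parts of equal size 162, and its edge count e(T(324, 2)) = 26244 attains the density bound exactly.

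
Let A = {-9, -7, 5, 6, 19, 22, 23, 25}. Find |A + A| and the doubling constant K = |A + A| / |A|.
K = |A + A| / |A| = 31/8

Enumerate A + A = {a + b : a, b ∈ A}. With |A| = 8, there are |A|^2 = 64 ordered sum pairs; collecting distinct values, A + A = {-18, -16, -14, -4, -3, -2, -1, 10, 11, 12, 13, 14, 15, 16, 18, 24, 25, 27, 28, 29, 30, 31, 38, 41, 42, 44, 45, 46, 47, 48, 50}, so |A + A| = 31. Thus K = 31/8. For comparison, the minimum possible |A + A| over all 8-element sets is 2·8 − 1 = 15 (so min K = 15/8), attained only by arithmetic progressions.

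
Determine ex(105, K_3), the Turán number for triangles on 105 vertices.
ex(105, K_3) = ⌊105^2/4⌋ = 2756

Mantel (1907): a triangle-free graph on n vertices has at most ⌊n^2/4⌋ edges, with equality for the complete bipartite graph K_{⌊n/2⌋, ⌈n/2⌉}. For n = 105: ⌊105^2/4⌋ = ⌊11025/4⌋ = 2756. The extremal graph is K_{52, 53}, which has 52·53 = 2756 edges.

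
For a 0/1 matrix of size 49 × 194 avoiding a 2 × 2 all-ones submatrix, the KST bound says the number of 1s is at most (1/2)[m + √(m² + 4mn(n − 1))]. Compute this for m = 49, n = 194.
z(49, 194; 2, 2) ≤ (1/2)[49 + √(49² + 4·49·194·193)] = (1/2)[49 + √7341033] = 1379.217

Kővári–Sós–Turán: let r_1, ..., r_49 be the row sums and z = Σ r_i the total number of 1s. Each pair of columns can share at most one row with both entries 1 (else a 2×2 all-ones block appears), so Σ_i C(r_i, 2) ≤ C(194, 2) = 18721. By convexity Σ_i C(r_i, 2) ≥ 49·C(z/49, 2) = z(z − 49)/(2·49), giving z² − 49z − 49·194·193 ≤ 0 and hence z ≤ (1/2)[49 + √(2401 + 4·1834658)] = (1/2)[49 + √7341033] ≈ (1/2)(49 + 2709.4341) = 1379.217.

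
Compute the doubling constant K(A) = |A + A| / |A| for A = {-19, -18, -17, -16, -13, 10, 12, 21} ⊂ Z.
K = |A + A| / |A| = 30/8 = 15/4

Enumerate A + A = {a + b : a, b ∈ A}. With |A| = 8, there are |A|^2 = 64 ordered sum pairs; collecting distinct values, A + A = {-38, -37, -36, -35, -34, -33, -32, -31, -30, -29, -26, -9, -8, -7, -6, -5, -4, -3, -1, 2, 3, 4, 5, 8, 20, 22, 24, 31, 33, 42}, so |A + A| = 30. Thus K = 30/8 = 15/4. For comparison, the minimum possible |A + A| over all 8-element sets is 2·8 − 1 = 15 (so min K = 15/8), attained only by arithmetic progressions.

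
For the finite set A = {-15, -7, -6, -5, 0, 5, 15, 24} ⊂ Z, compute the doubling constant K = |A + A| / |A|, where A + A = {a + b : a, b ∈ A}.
K = |A + A| / |A| = 30/8 = 15/4

Enumerate A + A = {a + b : a, b ∈ A}. With |A| = 8, there are |A|^2 = 64 ordered sum pairs; collecting distinct values, A + A = {-30, -22, -21, -20, -15, -14, -13, -12, -11, -10, -7, -6, -5, -2, -1, 0, 5, 8, 9, 10, 15, 17, 18, 19, 20, 24, 29, 30, 39, 48}, so |A + A| = 30. Thus K = 30/8 = 15/4. For comparison, the minimum possible |A + A| over all 8-element sets is 2·8 − 1 = 15 (so min K = 15/8), attained only by arithmetic progressions.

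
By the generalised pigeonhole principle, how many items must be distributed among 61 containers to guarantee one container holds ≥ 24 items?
n = (24 − 1)·61 + 1 = 1404

By the generalised pigeonhole principle, to guarantee some box contains ≥ r objects we need more than (r − 1) · k objects total. Threshold: n = (r − 1) · k + 1. With r = 24 and k = 61: n = 23 · 61 + 1 = 1403 + 1 = 1404. For n = 1403 = 23 · 61, we can put exactly 23 objects in every box, avoiding 24 in any single one — so 1404 is tight.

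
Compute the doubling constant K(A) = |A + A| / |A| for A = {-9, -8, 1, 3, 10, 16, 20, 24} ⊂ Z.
K = |A + A| / |A| = 33/8

Enumerate A + A = {a + b : a, b ∈ A}. With |A| = 8, there are |A|^2 = 64 ordered sum pairs; collecting distinct values, A + A = {-18, -17, -16, -8, -7, -6, -5, 1, 2, 4, 6, 7, 8, 11, 12, 13, 15, 16, 17, 19, 20, 21, 23, 25, 26, 27, 30, 32, 34, 36, 40, 44, 48}, so |A + A| = 33. Thus K = 33/8. For comparison, the minimum possible |A + A| over all 8-element sets is 2·8 − 1 = 15 (so min K = 15/8), attained only by arithmetic progressions.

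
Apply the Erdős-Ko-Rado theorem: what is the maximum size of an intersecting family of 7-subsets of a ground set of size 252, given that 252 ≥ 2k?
max |F| = C(251, 6) = 327012476050

Erdős-Ko-Rado (1961): when n ≥ 2k, max |F| = C(n−1, k−1). The bound is attained by the star {A : i ∈ A} for any fixed i ∈ [n]. Here C(252−1, 7−1) = C(251, 6) = 327012476050.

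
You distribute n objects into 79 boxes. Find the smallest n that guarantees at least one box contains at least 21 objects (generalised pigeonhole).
n = (21 − 1)·79 + 1 = 1581

By the generalised pigeonhole principle, to guarantee some box contains ≥ r objects we need more than (r − 1) · k objects total. Threshold: n = (r − 1) · k + 1. With r = 21 and k = 79: n = 20 · 79 + 1 = 1580 + 1 = 1581. For n = 1580 = 20 · 79, we can put exactly 20 objects in every box, avoiding 21 in any single one — so 1581 is tight.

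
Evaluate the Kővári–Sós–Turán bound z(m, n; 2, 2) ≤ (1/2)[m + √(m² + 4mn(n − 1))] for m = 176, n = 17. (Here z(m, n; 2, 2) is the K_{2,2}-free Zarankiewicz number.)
z(176, 17; 2, 2) ≤ (1/2)[176 + √(176² + 4·176·17·16)] = (1/2)[176 + √222464] = 323.8304

Kővári–Sós–Turán: let r_1, ..., r_176 be the row sums and z = Σ r_i the total number of 1s. Each pair of columns can share at most one row with both entries 1 (else a 2×2 all-ones block appears), so Σ_i C(r_i, 2) ≤ C(17, 2) = 136. By convexity Σ_i C(r_i, 2) ≥ 176·C(z/176, 2) = z(z − 176)/(2·176), giving z² − 176z − 176·17·16 ≤ 0 and hence z ≤ (1/2)[176 + √(30976 + 4·47872)] = (1/2)[176 + √222464] ≈ (1/2)(176 + 471.6609) = 323.8304.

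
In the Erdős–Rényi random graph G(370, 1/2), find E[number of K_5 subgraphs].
E[# K_5] = C(370, 5) · (1/2)^C(5, 2) = 56239546824 / 2^10 = 7029943353/128 = 54921432.4453125

For each 5-subset S of vertices (there are C(370, 5) = 56239546824 such S), let X_S = 1 if S induces a K_5 (all C(5, 2) = 10 edges present). Then P(X_S = 1) = (1/2)^10 = 1/1024. By linearity of expectation, E[# K_5] = C(370, 5) · (1/2)^10 = 56239546824 / 1024 = 7029943353/128 = 54921432.4453125.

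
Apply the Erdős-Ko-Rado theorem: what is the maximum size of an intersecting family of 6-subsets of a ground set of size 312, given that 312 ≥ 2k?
max |F| = C(311, 5) = 23474070697

The Erdős-Ko-Rado theorem states: for n ≥ 2k, an intersecting family of k-subsets of an n-element set has size at most C(n − 1, k − 1), with equality for 'star' families {A ⊆ [n] : |A| = k, i ∈ A} (fix an element i). For n = 312, k = 6: C(311, 5) = 23474070697.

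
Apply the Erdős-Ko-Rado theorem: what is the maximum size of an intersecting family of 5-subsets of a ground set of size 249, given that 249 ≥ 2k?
max |F| = C(248, 4) = 153829130

Erdős-Ko-Rado (1961): when n ≥ 2k, max |F| = C(n−1, k−1). The bound is attained by the star {A : i ∈ A} for any fixed i ∈ [n]. Here C(249−1, 5−1) = C(248, 4) = 153829130.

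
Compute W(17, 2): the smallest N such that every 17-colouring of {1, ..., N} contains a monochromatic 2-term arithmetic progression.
W(17, 2) = 17 + 1 = 18

A 2-term AP is any pair of integers, so a monochromatic 2-AP exists iff some colour is used at least twice. With 17 colours, the colouring i ↦ i on {1, ..., 17} uses each colour once, avoiding any monochromatic pair, so W(17, 2) > 17. For {1, ..., 18}, pigeonhole forces two integers of the same colour, which form a monochromatic 2-AP. Hence W(17, 2) = 18.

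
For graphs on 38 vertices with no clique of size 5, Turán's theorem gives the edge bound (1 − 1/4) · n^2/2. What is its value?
Turán density bound = (3/4) · 38^2/2 = 1083/2 ≈ 541.5

Turán's theorem: ex(n, K_{r+1}) is achieved by the complete r-partite Turán graph T(n, r) with parts as balanced as possible, and is at most (1 − 1/r) · n^2/2. For r = 4, n = 38: the density bound is (3/4) · 1444/2 = 1083/2 ≈ 541.5. The integer-valued extremum is e(T(38, 4)) = 541, which is strictly less than the density bound 1083/2 since 4 ∤ 38 (the parts of T(38, 4) cannot all be equal).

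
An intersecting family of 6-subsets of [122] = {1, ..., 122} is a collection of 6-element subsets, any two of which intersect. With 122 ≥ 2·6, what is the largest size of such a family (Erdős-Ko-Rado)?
max |F| = C(121, 5) = 198792594

Erdős-Ko-Rado (1961): when n ≥ 2k, max |F| = C(n−1, k−1). The bound is attained by the star {A : i ∈ A} for any fixed i ∈ [n]. Here C(122−1, 6−1) = C(121, 5) = 198792594.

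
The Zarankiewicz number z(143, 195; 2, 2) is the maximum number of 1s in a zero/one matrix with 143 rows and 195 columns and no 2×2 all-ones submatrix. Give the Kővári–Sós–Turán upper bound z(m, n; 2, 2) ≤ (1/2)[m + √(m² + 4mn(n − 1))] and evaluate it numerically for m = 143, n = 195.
z(143, 195; 2, 2) ≤ (1/2)[143 + √(143² + 4·143·195·194)] = (1/2)[143 + √21659209] = 2398.4728

Kővári–Sós–Turán: let r_1, ..., r_143 be the row sums and z = Σ r_i the total number of 1s. Each pair of columns can share at most one row with both entries 1 (else a 2×2 all-ones block appears), so Σ_i C(r_i, 2) ≤ C(195, 2) = 18915. By convexity Σ_i C(r_i, 2) ≥ 143·C(z/143, 2) = z(z − 143)/(2·143), giving z² − 143z − 143·195·194 ≤ 0 and hence z ≤ (1/2)[143 + √(20449 + 4·5409690)] = (1/2)[143 + √21659209] ≈ (1/2)(143 + 4653.9455) = 2398.4728.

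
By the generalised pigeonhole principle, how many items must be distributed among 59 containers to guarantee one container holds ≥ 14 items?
n = (14 − 1)·59 + 1 = 768

By the generalised pigeonhole principle, to guarantee some box contains ≥ r objects we need more than (r − 1) · k objects total. Threshold: n = (r − 1) · k + 1. With r = 14 and k = 59: n = 13 · 59 + 1 = 767 + 1 = 768. For n = 767 = 13 · 59, we can put exactly 13 objects in every box, avoiding 14 in any single one — so 768 is tight.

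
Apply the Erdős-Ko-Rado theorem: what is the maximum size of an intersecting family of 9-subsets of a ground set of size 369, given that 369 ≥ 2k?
max |F| = C(368, 8) = 7726647337415578

Erdős-Ko-Rado (1961): when n ≥ 2k, max |F| = C(n−1, k−1). The bound is attained by the star {A : i ∈ A} for any fixed i ∈ [n]. Here C(369−1, 9−1) = C(368, 8) = 7726647337415578.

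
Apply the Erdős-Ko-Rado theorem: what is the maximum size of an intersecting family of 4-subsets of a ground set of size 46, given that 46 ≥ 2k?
max |F| = C(45, 3) = 14190

The Erdős-Ko-Rado theorem states: for n ≥ 2k, an intersecting family of k-subsets of an n-element set has size at most C(n − 1, k − 1), with equality for 'star' families {A ⊆ [n] : |A| = k, i ∈ A} (fix an element i). For n = 46, k = 4: C(45, 3) = 14190.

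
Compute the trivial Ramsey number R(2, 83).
R(2, 83) = 83

R(2, k) = k for all k ≥ 2: in a 2-colouring of K_k, either some edge is red (a red K_2) or all edges are blue (a blue K_k). And K_{82} coloured all-blue has no blue K_83, so R(2, 83) > 82. Hence R(2, 83) = 83.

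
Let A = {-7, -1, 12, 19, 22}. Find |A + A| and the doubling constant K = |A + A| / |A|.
K = |A + A| / |A| = 15/5 = 3

Enumerate A + A = {a + b : a, b ∈ A}. With |A| = 5, there are |A|^2 = 25 ordered sum pairs; collecting distinct values, A + A = {-14, -8, -2, 5, 11, 12, 15, 18, 21, 24, 31, 34, 38, 41, 44}, so |A + A| = 15. Thus K = 15/5 = 3. For comparison, the minimum possible |A + A| over all 5-element sets is 2·5 − 1 = 9 (so min K = 9/5), attained only by arithmetic progressions.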